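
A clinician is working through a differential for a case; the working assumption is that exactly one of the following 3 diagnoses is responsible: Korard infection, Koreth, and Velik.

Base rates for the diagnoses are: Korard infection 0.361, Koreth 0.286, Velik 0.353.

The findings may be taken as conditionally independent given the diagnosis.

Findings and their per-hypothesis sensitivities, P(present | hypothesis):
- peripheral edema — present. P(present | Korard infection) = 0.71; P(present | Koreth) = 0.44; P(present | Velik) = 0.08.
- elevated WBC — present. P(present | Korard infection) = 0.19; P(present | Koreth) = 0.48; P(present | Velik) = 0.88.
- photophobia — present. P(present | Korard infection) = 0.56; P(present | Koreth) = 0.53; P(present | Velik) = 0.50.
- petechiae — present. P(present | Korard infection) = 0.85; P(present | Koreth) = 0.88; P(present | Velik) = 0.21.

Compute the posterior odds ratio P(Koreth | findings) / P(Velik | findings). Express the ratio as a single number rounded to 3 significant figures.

Posterior odds equal prior odds times the likelihood ratio; only the two competing hypotheses matter.
  Koreth: 0.286 × 0.44 × 0.48 × 0.53 × 0.88 = 0.028172
  Velik: 0.353 × 0.08 × 0.88 × 0.50 × 0.21 = 0.0026094
Posterior odds = 0.028172 / 0.0026094 ≈ 10.8.

10.8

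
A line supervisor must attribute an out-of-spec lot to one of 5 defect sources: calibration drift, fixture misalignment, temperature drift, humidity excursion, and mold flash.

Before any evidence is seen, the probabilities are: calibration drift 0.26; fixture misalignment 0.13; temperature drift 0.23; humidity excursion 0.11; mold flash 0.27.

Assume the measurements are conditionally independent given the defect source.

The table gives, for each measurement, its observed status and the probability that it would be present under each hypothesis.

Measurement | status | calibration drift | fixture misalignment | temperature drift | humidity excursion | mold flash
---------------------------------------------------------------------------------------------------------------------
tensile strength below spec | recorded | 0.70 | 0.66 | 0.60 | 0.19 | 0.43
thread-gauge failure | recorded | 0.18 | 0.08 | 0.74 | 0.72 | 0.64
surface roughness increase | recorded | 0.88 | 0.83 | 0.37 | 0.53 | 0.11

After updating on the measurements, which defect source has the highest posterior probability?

By Bayes' rule with conditional independence, the unnormalized weight for each hypothesis is prior × ∏ likelihoods:
  calibration drift: 0.26 × 0.70 × 0.18 × 0.88 = 0.028829
  fixture misalignment: 0.13 × 0.66 × 0.08 × 0.83 = 0.0056971
  temperature drift: 0.23 × 0.60 × 0.74 × 0.37 = 0.037784
  humidity excursion: 0.11 × 0.19 × 0.72 × 0.53 = 0.0079754
  mold flash: 0.27 × 0.43 × 0.64 × 0.11 = 0.0081734
Marginal likelihood of the evidence = 0.088459.
P(calibration drift | evidence) ≈ 0.028829 / 0.088459 ≈ 0.326
P(fixture misalignment | evidence) ≈ 0.0056971 / 0.088459 ≈ 0.064
P(temperature drift | evidence) ≈ 0.037784 / 0.088459 ≈ 0.427
P(humidity excursion | evidence) ≈ 0.0079754 / 0.088459 ≈ 0.090
P(mold flash | evidence) ≈ 0.0081734 / 0.088459 ≈ 0.092
The largest is 0.427, so temperature drift is most probable.

temperature drift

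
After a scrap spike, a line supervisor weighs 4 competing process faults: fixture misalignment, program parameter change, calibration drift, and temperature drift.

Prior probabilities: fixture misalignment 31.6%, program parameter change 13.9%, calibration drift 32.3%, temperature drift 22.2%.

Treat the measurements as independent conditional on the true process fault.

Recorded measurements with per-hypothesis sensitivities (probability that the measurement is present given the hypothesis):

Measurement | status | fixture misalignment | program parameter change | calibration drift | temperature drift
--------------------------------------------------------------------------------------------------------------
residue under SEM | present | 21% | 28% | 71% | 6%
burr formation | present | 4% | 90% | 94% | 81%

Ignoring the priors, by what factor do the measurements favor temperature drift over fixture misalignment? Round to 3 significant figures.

5.79

Joint likelihood of the measurement pattern under each hypothesis:
  temperature drift: 0.06 × 0.81 = 0.0486
  fixture misalignment: 0.21 × 0.04 = 0.0084
Bayes factor = 0.0486 / 0.0084 ≈ 5.79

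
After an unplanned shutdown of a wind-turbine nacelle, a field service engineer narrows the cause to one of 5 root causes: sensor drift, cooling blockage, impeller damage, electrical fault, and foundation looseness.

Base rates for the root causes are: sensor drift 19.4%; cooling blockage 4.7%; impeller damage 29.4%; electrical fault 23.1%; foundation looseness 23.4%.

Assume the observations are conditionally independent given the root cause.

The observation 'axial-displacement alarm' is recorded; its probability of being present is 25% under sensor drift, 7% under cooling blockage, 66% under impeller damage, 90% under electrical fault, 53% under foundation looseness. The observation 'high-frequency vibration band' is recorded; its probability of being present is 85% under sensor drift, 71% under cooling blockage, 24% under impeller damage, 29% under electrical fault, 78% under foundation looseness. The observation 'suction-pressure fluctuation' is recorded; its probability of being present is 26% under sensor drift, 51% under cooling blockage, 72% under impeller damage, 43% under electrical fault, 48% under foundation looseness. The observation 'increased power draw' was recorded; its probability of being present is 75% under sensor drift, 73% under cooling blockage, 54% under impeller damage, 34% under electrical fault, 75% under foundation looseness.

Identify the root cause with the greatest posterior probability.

By Bayes' rule with conditional independence, the unnormalized weight for each hypothesis is prior × ∏ likelihoods:
  sensor drift: 0.194 × 0.25 × 0.85 × 0.26 × 0.75 = 0.0080389
  cooling blockage: 0.047 × 0.07 × 0.71 × 0.51 × 0.73 = 0.00086966
  impeller damage: 0.294 × 0.66 × 0.24 × 0.72 × 0.54 = 0.018106
  electrical fault: 0.231 × 0.90 × 0.29 × 0.43 × 0.34 = 0.0088145
  foundation looseness: 0.234 × 0.53 × 0.78 × 0.48 × 0.75 = 0.034825
Marginal likelihood of the evidence = 0.070654.
P(sensor drift | evidence) ≈ 0.0080389 / 0.070654 ≈ 0.114
P(cooling blockage | evidence) ≈ 0.00086966 / 0.070654 ≈ 0.012
P(impeller damage | evidence) ≈ 0.018106 / 0.070654 ≈ 0.256
P(electrical fault | evidence) ≈ 0.0088145 / 0.070654 ≈ 0.125
P(foundation looseness | evidence) ≈ 0.034825 / 0.070654 ≈ 0.493
The largest is 0.493, so foundation looseness is most probable.

foundation looseness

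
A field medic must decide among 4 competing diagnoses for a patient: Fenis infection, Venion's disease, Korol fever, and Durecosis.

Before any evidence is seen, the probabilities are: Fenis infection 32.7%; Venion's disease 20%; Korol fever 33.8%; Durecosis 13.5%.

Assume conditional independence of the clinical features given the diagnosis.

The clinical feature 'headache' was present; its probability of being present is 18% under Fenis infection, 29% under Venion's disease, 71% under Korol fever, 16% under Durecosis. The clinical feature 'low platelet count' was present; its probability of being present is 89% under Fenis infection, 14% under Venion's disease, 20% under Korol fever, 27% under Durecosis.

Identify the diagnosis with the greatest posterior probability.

By Bayes' rule with conditional independence, the unnormalized weight for each hypothesis is prior × ∏ likelihoods:
  Fenis infection: 0.327 × 0.18 × 0.89 = 0.052385
  Venion's disease: 0.200 × 0.29 × 0.14 = 0.00812
  Korol fever: 0.338 × 0.71 × 0.20 = 0.047996
  Durecosis: 0.135 × 0.16 × 0.27 = 0.005832
The unnormalized weights sum to 0.11433.
P(Fenis infection | evidence) ≈ 0.052385 / 0.11433 ≈ 0.458
P(Venion's disease | evidence) ≈ 0.00812 / 0.11433 ≈ 0.071
P(Korol fever | evidence) ≈ 0.047996 / 0.11433 ≈ 0.420
P(Durecosis | evidence) ≈ 0.005832 / 0.11433 ≈ 0.051
The largest is 0.458, so Fenis infection is most probable.

Fenis infection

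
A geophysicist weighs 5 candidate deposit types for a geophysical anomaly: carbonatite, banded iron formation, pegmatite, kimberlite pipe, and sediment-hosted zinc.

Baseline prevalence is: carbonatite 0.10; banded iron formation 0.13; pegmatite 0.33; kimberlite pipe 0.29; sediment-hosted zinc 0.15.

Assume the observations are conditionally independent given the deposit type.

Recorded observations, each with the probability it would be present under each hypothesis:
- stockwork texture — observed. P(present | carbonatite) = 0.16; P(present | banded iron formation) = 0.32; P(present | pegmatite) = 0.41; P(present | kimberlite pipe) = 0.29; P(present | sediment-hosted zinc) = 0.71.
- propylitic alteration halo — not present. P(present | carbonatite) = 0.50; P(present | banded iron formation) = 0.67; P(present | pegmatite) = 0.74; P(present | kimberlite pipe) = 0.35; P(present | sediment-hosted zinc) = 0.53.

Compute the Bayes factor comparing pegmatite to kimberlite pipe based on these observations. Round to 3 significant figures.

0.566

The Bayes factor is the ratio of the joint likelihoods of the evidence pattern under the two hypotheses (using 1 − P(present | H) for each absent observation).
  pegmatite: 0.41 × (1 − 0.74) = 0.1066
  kimberlite pipe: 0.29 × (1 − 0.35) = 0.1885
Bayes factor = 0.1066 / 0.1885 ≈ 0.566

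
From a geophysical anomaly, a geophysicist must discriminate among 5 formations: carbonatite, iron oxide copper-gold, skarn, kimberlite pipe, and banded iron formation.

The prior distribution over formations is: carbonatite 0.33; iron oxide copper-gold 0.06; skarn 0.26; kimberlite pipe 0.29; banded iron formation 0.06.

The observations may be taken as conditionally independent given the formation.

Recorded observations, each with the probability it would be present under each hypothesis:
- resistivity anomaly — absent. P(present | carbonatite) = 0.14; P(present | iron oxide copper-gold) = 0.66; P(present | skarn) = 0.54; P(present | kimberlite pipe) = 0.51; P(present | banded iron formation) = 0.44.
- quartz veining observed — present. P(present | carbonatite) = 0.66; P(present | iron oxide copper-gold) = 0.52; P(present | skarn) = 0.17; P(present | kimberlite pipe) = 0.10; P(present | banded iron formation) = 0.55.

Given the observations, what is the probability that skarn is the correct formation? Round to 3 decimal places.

By Bayes' rule with conditional independence, the unnormalized weight for each hypothesis is prior × ∏ likelihoods (using 1 − P(present | H) for each absent observation):
  carbonatite: 0.33 × (1 − 0.14) × 0.66 = 0.18731
  iron oxide copper-gold: 0.06 × (1 − 0.66) × 0.52 = 0.010608
  skarn: 0.26 × (1 − 0.54) × 0.17 = 0.020332
  kimberlite pipe: 0.29 × (1 − 0.51) × 0.10 = 0.01421
  banded iron formation: 0.06 × (1 − 0.44) × 0.55 = 0.01848
The unnormalized weights sum to 0.25094.
P(skarn | evidence) = 0.020332 / 0.25094 ≈ 0.081.

0.081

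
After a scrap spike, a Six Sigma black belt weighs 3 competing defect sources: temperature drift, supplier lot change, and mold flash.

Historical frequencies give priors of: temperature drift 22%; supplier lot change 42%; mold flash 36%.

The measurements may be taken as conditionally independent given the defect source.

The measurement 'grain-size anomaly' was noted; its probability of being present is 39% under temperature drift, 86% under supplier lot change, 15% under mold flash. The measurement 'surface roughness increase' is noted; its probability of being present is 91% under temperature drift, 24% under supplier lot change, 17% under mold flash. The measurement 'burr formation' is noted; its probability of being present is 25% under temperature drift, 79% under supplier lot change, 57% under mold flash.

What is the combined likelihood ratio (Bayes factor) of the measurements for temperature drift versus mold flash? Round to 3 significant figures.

Take the product of per-measurement likelihoods under each hypothesis, then divide.
  temperature drift: 0.39 × 0.91 × 0.25 = 0.088725
  mold flash: 0.15 × 0.17 × 0.57 = 0.014535
Bayes factor = 0.088725 / 0.014535 ≈ 6.10

6.10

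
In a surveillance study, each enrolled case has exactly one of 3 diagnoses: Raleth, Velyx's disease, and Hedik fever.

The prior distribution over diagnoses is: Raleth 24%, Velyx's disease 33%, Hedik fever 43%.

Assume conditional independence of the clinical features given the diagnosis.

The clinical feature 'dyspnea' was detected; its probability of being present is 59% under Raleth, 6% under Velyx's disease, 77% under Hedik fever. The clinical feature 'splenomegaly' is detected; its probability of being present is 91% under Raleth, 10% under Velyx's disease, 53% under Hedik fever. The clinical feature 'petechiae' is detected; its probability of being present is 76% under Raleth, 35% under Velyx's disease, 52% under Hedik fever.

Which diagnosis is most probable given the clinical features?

Multiply each prior by the joint likelihood of the clinical feature pattern:
  Raleth: 0.24 × 0.59 × 0.91 × 0.76 = 0.097931
  Velyx's disease: 0.33 × 0.06 × 0.10 × 0.35 = 0.000693
  Hedik fever: 0.43 × 0.77 × 0.53 × 0.52 = 0.091251
Normalizing constant Z = 0.097931 + 0.000693 + 0.091251 = 0.18987.
P(Raleth | evidence) ≈ 0.097931 / 0.18987 ≈ 0.516
P(Velyx's disease | evidence) ≈ 0.000693 / 0.18987 ≈ 0.004
P(Hedik fever | evidence) ≈ 0.091251 / 0.18987 ≈ 0.481
The largest is 0.516, so Raleth is most probable.

Raleth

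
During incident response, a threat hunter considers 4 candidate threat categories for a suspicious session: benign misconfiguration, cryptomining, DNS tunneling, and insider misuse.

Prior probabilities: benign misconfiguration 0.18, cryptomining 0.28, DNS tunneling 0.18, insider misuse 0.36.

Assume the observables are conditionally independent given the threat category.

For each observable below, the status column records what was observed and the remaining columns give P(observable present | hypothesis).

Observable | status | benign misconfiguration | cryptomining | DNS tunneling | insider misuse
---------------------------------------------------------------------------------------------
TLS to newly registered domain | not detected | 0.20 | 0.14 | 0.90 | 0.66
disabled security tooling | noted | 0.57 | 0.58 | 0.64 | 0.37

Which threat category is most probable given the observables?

For each hypothesis, the unnormalized posterior weight is prior × product of the observable likelihoods (using 1 − P(present | H) for each absent observable):
  benign misconfiguration: 0.18 × (1 − 0.20) × 0.57 = 0.08208
  cryptomining: 0.28 × (1 − 0.14) × 0.58 = 0.13966
  DNS tunneling: 0.18 × (1 − 0.90) × 0.64 = 0.01152
  insider misuse: 0.36 × (1 − 0.66) × 0.37 = 0.045288
Normalizing constant Z = 0.08208 + 0.13966 + 0.01152 + 0.045288 = 0.27855.
P(benign misconfiguration | evidence) ≈ 0.08208 / 0.27855 ≈ 0.295
P(cryptomining | evidence) ≈ 0.13966 / 0.27855 ≈ 0.501
P(DNS tunneling | evidence) ≈ 0.01152 / 0.27855 ≈ 0.041
P(insider misuse | evidence) ≈ 0.045288 / 0.27855 ≈ 0.163
The largest is 0.501, so cryptomining is most probable.

cryptomining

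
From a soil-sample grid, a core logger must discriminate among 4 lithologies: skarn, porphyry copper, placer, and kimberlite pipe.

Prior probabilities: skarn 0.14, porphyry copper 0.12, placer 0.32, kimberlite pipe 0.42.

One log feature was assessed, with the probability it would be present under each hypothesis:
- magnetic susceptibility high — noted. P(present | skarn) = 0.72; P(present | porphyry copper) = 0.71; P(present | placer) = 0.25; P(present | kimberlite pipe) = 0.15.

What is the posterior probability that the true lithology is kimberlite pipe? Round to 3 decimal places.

For each hypothesis, the unnormalized posterior weight is prior × likelihood:
  skarn: 0.14 × 0.72 = 0.1008
  porphyry copper: 0.12 × 0.71 = 0.0852
  placer: 0.32 × 0.25 = 0.08
  kimberlite pipe: 0.42 × 0.15 = 0.063
Marginal likelihood of the evidence = 0.329.
P(kimberlite pipe | evidence) = 0.063 / 0.329 ≈ 0.191.

0.191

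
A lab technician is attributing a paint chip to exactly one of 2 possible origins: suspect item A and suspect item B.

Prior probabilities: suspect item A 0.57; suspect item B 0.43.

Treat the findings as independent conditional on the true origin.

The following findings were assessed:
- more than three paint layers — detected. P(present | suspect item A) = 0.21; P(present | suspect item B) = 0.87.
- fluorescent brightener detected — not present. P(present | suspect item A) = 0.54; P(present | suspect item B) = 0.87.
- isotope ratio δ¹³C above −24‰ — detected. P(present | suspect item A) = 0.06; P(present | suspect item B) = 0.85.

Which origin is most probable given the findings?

suspect item B

Multiply each prior by the joint likelihood of the evidence pattern (using 1 − P(present | H) for each absent finding):
  suspect item A: 0.57 × 0.21 × (1 − 0.54) × 0.06 = 0.0033037
  suspect item B: 0.43 × 0.87 × (1 − 0.87) × 0.85 = 0.041338
Normalizing constant Z = 0.0033037 + 0.041338 = 0.044642.
P(suspect item A | evidence) ≈ 0.0033037 / 0.044642 ≈ 0.074
P(suspect item B | evidence) ≈ 0.041338 / 0.044642 ≈ 0.926
The largest is 0.926, so suspect item B is most probable.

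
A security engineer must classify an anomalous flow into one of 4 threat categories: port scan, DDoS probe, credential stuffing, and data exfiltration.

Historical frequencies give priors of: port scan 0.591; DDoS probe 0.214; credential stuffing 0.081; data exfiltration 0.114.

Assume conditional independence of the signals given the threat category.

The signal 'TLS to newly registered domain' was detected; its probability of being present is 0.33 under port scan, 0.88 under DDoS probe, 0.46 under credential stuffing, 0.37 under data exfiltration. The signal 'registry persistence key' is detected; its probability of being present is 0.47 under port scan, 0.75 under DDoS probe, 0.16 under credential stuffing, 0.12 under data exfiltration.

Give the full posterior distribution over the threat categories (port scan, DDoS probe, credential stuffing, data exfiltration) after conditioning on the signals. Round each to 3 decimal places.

0.376, 0.579, 0.024, 0.021

For each hypothesis, the unnormalized posterior weight is prior × product of the signal likelihoods:
  port scan: 0.591 × 0.33 × 0.47 = 0.091664
  DDoS probe: 0.214 × 0.88 × 0.75 = 0.14124
  credential stuffing: 0.081 × 0.46 × 0.16 = 0.0059616
  data exfiltration: 0.114 × 0.37 × 0.12 = 0.0050616
Marginal likelihood of the evidence = 0.24393.
P(port scan | evidence) = 0.091664 / 0.24393 ≈ 0.376
P(DDoS probe | evidence) = 0.14124 / 0.24393 ≈ 0.579
P(credential stuffing | evidence) = 0.0059616 / 0.24393 ≈ 0.024
P(data exfiltration | evidence) = 0.0050616 / 0.24393 ≈ 0.021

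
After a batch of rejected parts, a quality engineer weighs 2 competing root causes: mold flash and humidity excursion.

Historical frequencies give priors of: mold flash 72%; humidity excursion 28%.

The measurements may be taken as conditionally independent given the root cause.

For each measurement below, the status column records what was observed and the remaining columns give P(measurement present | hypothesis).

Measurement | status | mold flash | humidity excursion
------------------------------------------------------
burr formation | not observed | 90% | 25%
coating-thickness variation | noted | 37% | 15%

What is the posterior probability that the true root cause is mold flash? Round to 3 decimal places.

0.458

For each hypothesis, the unnormalized posterior weight is prior × product of the measurement likelihoods (using 1 − P(present | H) for each absent measurement):
  mold flash: 0.72 × (1 − 0.90) × 0.37 = 0.02664
  humidity excursion: 0.28 × (1 − 0.25) × 0.15 = 0.0315
Normalizing constant Z = 0.02664 + 0.0315 = 0.05814.
P(mold flash | evidence) = 0.02664 / 0.05814 ≈ 0.458.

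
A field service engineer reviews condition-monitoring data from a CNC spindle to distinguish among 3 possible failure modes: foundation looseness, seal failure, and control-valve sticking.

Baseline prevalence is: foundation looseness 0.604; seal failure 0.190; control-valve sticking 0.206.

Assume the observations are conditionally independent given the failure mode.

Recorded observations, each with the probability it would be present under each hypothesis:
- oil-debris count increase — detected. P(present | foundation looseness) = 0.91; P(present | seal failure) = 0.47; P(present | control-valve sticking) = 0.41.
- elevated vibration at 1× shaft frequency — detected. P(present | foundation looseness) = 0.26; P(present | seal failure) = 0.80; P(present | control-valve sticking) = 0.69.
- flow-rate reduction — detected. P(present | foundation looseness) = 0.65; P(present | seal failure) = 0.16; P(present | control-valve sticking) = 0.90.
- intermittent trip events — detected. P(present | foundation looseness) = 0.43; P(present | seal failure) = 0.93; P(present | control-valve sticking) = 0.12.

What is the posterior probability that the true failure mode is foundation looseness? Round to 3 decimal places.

Multiply each prior by the joint likelihood of the evidence pattern:
  foundation looseness: 0.604 × 0.91 × 0.26 × 0.65 × 0.43 = 0.039942
  seal failure: 0.190 × 0.47 × 0.80 × 0.16 × 0.93 = 0.01063
  control-valve sticking: 0.206 × 0.41 × 0.69 × 0.90 × 0.12 = 0.006294
The unnormalized weights sum to 0.056867.
P(foundation looseness | evidence) = 0.039942 / 0.056867 ≈ 0.702.

0.702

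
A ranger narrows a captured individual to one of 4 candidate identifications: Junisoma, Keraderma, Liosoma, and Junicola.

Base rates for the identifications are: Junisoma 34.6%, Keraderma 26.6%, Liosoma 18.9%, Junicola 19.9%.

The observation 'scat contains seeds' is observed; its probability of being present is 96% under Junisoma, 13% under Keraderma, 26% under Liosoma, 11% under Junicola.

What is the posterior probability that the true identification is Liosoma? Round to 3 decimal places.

0.112

By Bayes' rule, the unnormalized weight for each hypothesis is prior × likelihood:
  Junisoma: 0.346 × 0.96 = 0.33216
  Keraderma: 0.266 × 0.13 = 0.03458
  Liosoma: 0.189 × 0.26 = 0.04914
  Junicola: 0.199 × 0.11 = 0.02189
The unnormalized weights sum to 0.43777.
P(Liosoma | evidence) = 0.04914 / 0.43777 ≈ 0.112.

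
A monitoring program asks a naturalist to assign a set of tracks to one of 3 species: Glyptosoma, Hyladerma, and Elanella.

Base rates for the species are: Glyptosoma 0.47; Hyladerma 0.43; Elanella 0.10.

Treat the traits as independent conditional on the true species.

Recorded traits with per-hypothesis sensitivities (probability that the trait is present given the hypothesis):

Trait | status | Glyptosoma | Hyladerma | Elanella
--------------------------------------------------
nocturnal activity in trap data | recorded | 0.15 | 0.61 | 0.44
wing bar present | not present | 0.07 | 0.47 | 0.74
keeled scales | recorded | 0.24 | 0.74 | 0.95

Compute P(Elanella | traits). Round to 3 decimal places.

Multiply each prior by the joint likelihood of the trait pattern (using 1 − P(present | H) for each absent trait):
  Glyptosoma: 0.47 × 0.15 × (1 − 0.07) × 0.24 = 0.015736
  Hyladerma: 0.43 × 0.61 × (1 − 0.47) × 0.74 = 0.10287
  Elanella: 0.10 × 0.44 × (1 − 0.74) × 0.95 = 0.010868
Marginal likelihood of the evidence = 0.12948.
P(Elanella | evidence) = 0.010868 / 0.12948 ≈ 0.084.

0.084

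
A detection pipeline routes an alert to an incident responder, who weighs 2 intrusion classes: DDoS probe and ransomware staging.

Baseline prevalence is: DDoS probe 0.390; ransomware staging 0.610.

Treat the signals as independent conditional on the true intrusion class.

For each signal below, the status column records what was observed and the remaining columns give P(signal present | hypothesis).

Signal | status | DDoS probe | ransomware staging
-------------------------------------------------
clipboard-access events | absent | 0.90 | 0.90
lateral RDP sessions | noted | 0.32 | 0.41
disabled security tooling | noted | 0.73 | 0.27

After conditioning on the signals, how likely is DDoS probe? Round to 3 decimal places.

0.574

For each hypothesis, the unnormalized posterior weight is prior × product of the signal likelihoods (using 1 − P(present | H) for each absent signal):
  DDoS probe: 0.390 × (1 − 0.90) × 0.32 × 0.73 = 0.0091104
  ransomware staging: 0.610 × (1 − 0.90) × 0.41 × 0.27 = 0.0067527
The unnormalized weights sum to 0.015863.
P(DDoS probe | evidence) = 0.0091104 / 0.015863 ≈ 0.574.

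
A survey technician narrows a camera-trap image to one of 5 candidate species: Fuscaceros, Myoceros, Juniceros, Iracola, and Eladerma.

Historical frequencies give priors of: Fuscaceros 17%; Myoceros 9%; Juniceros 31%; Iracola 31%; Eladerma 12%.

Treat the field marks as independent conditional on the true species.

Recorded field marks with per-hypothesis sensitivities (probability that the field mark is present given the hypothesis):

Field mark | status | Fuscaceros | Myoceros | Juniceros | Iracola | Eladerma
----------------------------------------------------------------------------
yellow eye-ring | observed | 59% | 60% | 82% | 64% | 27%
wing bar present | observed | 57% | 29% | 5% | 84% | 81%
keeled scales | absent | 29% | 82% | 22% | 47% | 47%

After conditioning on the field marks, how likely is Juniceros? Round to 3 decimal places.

0.064

By Bayes' rule with conditional independence, the unnormalized weight for each hypothesis is prior × ∏ likelihoods (using 1 − P(present | H) for each absent field mark):
  Fuscaceros: 0.17 × 0.59 × 0.57 × (1 − 0.29) = 0.040591
  Myoceros: 0.09 × 0.60 × 0.29 × (1 − 0.82) = 0.0028188
  Juniceros: 0.31 × 0.82 × 0.05 × (1 − 0.22) = 0.0099138
  Iracola: 0.31 × 0.64 × 0.84 × (1 − 0.47) = 0.088328
  Eladerma: 0.12 × 0.27 × 0.81 × (1 − 0.47) = 0.013909
Marginal likelihood of the evidence = 0.15556.
P(Juniceros | evidence) = 0.0099138 / 0.15556 ≈ 0.064.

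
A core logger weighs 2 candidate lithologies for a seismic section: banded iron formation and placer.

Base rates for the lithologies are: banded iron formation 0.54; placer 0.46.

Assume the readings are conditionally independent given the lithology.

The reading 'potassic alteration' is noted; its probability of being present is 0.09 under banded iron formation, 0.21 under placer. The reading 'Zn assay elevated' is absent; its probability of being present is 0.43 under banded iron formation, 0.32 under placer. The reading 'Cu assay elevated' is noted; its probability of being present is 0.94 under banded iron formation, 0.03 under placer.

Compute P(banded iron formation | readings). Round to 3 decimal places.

By Bayes' rule with conditional independence, the unnormalized weight for each hypothesis is prior × ∏ likelihoods (using 1 − P(present | H) for each absent reading):
  banded iron formation: 0.54 × 0.09 × (1 − 0.43) × 0.94 = 0.02604
  placer: 0.46 × 0.21 × (1 − 0.32) × 0.03 = 0.0019706
The unnormalized weights sum to 0.028011.
P(banded iron formation | evidence) = 0.02604 / 0.028011 ≈ 0.930.

0.930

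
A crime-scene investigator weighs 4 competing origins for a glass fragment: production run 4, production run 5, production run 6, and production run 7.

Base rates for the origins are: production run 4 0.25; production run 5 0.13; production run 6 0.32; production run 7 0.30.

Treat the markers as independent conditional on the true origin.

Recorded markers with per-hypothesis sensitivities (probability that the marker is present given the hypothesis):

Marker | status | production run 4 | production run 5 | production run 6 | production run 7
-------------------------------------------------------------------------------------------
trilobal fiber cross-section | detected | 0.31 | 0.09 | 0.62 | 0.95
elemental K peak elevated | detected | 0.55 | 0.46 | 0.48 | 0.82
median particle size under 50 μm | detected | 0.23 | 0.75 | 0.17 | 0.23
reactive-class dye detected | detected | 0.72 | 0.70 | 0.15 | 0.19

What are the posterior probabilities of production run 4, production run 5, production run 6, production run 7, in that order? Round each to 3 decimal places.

0.313, 0.125, 0.108, 0.453

For each hypothesis, the unnormalized posterior weight is prior × product of the marker likelihoods:
  production run 4: 0.25 × 0.31 × 0.55 × 0.23 × 0.72 = 0.0070587
  production run 5: 0.13 × 0.09 × 0.46 × 0.75 × 0.70 = 0.0028256
  production run 6: 0.32 × 0.62 × 0.48 × 0.17 × 0.15 = 0.0024284
  production run 7: 0.30 × 0.95 × 0.82 × 0.23 × 0.19 = 0.010213
The unnormalized weights sum to 0.022525.
P(production run 4 | evidence) = 0.0070587 / 0.022525 ≈ 0.313
P(production run 5 | evidence) = 0.0028256 / 0.022525 ≈ 0.125
P(production run 6 | evidence) = 0.0024284 / 0.022525 ≈ 0.108
P(production run 7 | evidence) = 0.010213 / 0.022525 ≈ 0.453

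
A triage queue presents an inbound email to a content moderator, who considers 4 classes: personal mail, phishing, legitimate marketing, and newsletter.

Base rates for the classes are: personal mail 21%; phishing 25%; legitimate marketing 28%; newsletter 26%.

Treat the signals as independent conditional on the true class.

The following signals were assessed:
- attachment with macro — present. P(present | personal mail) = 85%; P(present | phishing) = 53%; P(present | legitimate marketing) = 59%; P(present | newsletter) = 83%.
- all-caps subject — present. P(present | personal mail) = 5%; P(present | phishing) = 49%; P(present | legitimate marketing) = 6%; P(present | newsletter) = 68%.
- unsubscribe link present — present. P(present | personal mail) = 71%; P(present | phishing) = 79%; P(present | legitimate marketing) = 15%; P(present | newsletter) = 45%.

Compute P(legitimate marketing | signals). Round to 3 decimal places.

For each hypothesis, the unnormalized posterior weight is prior × product of the signal likelihoods:
  personal mail: 0.21 × 0.85 × 0.05 × 0.71 = 0.0063368
  phishing: 0.25 × 0.53 × 0.49 × 0.79 = 0.051291
  legitimate marketing: 0.28 × 0.59 × 0.06 × 0.15 = 0.0014868
  newsletter: 0.26 × 0.83 × 0.68 × 0.45 = 0.066035
The unnormalized weights sum to 0.12515.
P(legitimate marketing | evidence) = 0.0014868 / 0.12515 ≈ 0.012.

0.012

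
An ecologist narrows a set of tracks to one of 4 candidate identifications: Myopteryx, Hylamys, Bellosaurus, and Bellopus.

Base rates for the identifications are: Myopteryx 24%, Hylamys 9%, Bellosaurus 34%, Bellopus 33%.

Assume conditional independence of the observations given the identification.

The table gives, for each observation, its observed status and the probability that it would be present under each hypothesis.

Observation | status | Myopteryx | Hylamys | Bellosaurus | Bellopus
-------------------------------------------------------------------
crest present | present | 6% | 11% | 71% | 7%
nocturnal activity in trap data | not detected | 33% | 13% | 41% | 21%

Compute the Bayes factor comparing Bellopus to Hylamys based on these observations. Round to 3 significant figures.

The Bayes factor is the ratio of the joint likelihoods of the evidence pattern under the two hypotheses (using 1 − P(present | H) for each absent observation).
  Bellopus: 0.07 × (1 − 0.21) = 0.0553
  Hylamys: 0.11 × (1 − 0.13) = 0.0957
Bayes factor = 0.0553 / 0.0957 ≈ 0.578

0.578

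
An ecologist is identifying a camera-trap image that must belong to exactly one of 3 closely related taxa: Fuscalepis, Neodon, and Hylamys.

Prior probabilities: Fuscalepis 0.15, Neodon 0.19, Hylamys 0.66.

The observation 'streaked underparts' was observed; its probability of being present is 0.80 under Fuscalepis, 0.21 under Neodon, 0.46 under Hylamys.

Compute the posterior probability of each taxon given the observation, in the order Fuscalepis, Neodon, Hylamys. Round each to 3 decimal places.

Multiply each prior by the likelihood of the observation:
  Fuscalepis: 0.15 × 0.80 = 0.12
  Neodon: 0.19 × 0.21 = 0.0399
  Hylamys: 0.66 × 0.46 = 0.3036
Normalizing constant Z = 0.12 + 0.0399 + 0.3036 = 0.4635.
P(Fuscalepis | evidence) = 0.12 / 0.4635 ≈ 0.259
P(Neodon | evidence) = 0.0399 / 0.4635 ≈ 0.086
P(Hylamys | evidence) = 0.3036 / 0.4635 ≈ 0.655

0.259, 0.086, 0.655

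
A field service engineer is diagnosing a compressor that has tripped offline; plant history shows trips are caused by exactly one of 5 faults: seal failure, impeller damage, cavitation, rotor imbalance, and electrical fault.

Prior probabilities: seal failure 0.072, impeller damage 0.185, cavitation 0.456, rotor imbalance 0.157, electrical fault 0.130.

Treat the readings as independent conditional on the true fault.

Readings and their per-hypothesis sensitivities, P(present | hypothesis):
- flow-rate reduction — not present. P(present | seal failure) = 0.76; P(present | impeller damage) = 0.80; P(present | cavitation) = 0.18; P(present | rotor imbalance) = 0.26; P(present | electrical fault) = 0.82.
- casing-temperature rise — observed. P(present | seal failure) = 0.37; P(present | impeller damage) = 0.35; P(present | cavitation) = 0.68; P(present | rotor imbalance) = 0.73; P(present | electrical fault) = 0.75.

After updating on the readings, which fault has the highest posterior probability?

cavitation

For each hypothesis, the unnormalized posterior weight is prior × product of the reading likelihoods (using 1 − P(present | H) for each absent reading):
  seal failure: 0.072 × (1 − 0.76) × 0.37 = 0.0063936
  impeller damage: 0.185 × (1 − 0.80) × 0.35 = 0.01295
  cavitation: 0.456 × (1 − 0.18) × 0.68 = 0.25427
  rotor imbalance: 0.157 × (1 − 0.26) × 0.73 = 0.084811
  electrical fault: 0.130 × (1 − 0.82) × 0.75 = 0.01755
Marginal likelihood of the evidence = 0.37597.
P(seal failure | evidence) ≈ 0.0063936 / 0.37597 ≈ 0.017
P(impeller damage | evidence) ≈ 0.01295 / 0.37597 ≈ 0.034
P(cavitation | evidence) ≈ 0.25427 / 0.37597 ≈ 0.676
P(rotor imbalance | evidence) ≈ 0.084811 / 0.37597 ≈ 0.226
P(electrical fault | evidence) ≈ 0.01755 / 0.37597 ≈ 0.047
The largest is 0.676, so cavitation is most probable.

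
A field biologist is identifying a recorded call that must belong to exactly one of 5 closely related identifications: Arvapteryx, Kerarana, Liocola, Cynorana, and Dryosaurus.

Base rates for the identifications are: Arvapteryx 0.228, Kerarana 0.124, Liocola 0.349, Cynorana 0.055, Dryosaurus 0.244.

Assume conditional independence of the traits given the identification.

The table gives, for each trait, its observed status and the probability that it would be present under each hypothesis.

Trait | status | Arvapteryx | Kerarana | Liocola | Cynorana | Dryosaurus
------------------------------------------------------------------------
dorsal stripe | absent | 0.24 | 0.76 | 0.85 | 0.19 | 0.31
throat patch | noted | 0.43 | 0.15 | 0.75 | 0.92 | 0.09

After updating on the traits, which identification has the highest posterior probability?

By Bayes' rule with conditional independence, the unnormalized weight for each hypothesis is prior × ∏ likelihoods (using 1 − P(present | H) for each absent trait):
  Arvapteryx: 0.228 × (1 − 0.24) × 0.43 = 0.07451
  Kerarana: 0.124 × (1 − 0.76) × 0.15 = 0.004464
  Liocola: 0.349 × (1 − 0.85) × 0.75 = 0.039263
  Cynorana: 0.055 × (1 − 0.19) × 0.92 = 0.040986
  Dryosaurus: 0.244 × (1 − 0.31) × 0.09 = 0.015152
Normalizing constant Z = 0.07451 + 0.004464 + 0.039263 + 0.040986 + 0.015152 = 0.17438.
P(Arvapteryx | evidence) ≈ 0.07451 / 0.17438 ≈ 0.427
P(Kerarana | evidence) ≈ 0.004464 / 0.17438 ≈ 0.026
P(Liocola | evidence) ≈ 0.039263 / 0.17438 ≈ 0.225
P(Cynorana | evidence) ≈ 0.040986 / 0.17438 ≈ 0.235
P(Dryosaurus | evidence) ≈ 0.015152 / 0.17438 ≈ 0.087
The largest is 0.427, so Arvapteryx is most probable.

Arvapteryx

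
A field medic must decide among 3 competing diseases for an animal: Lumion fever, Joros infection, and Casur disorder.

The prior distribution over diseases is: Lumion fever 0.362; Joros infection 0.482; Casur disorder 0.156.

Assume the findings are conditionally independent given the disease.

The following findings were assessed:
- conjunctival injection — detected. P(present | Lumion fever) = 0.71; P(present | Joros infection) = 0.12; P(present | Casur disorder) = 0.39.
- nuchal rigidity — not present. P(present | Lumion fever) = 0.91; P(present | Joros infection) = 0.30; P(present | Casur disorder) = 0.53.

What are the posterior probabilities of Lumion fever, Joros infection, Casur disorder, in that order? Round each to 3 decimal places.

For each hypothesis, the unnormalized posterior weight is prior × product of the finding likelihoods (using 1 − P(present | H) for each absent finding):
  Lumion fever: 0.362 × 0.71 × (1 − 0.91) = 0.023132
  Joros infection: 0.482 × 0.12 × (1 − 0.30) = 0.040488
  Casur disorder: 0.156 × 0.39 × (1 − 0.53) = 0.028595
The unnormalized weights sum to 0.092215.
P(Lumion fever | evidence) = 0.023132 / 0.092215 ≈ 0.251
P(Joros infection | evidence) = 0.040488 / 0.092215 ≈ 0.439
P(Casur disorder | evidence) = 0.028595 / 0.092215 ≈ 0.310

0.251, 0.439, 0.310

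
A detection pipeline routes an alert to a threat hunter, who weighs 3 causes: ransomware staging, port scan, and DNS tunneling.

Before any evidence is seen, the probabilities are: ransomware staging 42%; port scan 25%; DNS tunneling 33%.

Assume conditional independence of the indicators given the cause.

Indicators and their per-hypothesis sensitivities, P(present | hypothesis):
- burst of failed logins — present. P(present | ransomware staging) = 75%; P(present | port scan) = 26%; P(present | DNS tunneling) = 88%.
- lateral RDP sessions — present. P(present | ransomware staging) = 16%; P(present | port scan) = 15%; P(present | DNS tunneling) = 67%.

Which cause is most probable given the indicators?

By Bayes' rule with conditional independence, the unnormalized weight for each hypothesis is prior × ∏ likelihoods:
  ransomware staging: 0.42 × 0.75 × 0.16 = 0.0504
  port scan: 0.25 × 0.26 × 0.15 = 0.00975
  DNS tunneling: 0.33 × 0.88 × 0.67 = 0.19457
Marginal likelihood of the evidence = 0.25472.
P(ransomware staging | evidence) ≈ 0.0504 / 0.25472 ≈ 0.198
P(port scan | evidence) ≈ 0.00975 / 0.25472 ≈ 0.038
P(DNS tunneling | evidence) ≈ 0.19457 / 0.25472 ≈ 0.764
The largest is 0.764, so DNS tunneling is most probable.

DNS tunneling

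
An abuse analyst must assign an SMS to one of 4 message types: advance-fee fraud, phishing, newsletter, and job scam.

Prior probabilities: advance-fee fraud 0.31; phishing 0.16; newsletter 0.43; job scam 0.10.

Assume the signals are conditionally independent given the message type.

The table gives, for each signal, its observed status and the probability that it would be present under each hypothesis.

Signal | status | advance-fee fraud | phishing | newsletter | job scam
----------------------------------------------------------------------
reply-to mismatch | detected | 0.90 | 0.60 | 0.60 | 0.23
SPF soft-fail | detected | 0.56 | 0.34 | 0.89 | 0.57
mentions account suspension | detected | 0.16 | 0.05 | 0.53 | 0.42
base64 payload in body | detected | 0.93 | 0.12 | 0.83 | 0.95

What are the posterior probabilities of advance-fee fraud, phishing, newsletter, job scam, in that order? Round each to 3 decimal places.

0.179, 0.002, 0.779, 0.040

For each hypothesis, the unnormalized posterior weight is prior × product of the signal likelihoods:
  advance-fee fraud: 0.31 × 0.90 × 0.56 × 0.16 × 0.93 = 0.023249
  phishing: 0.16 × 0.60 × 0.34 × 0.05 × 0.12 = 0.00019584
  newsletter: 0.43 × 0.60 × 0.89 × 0.53 × 0.83 = 0.10101
  job scam: 0.10 × 0.23 × 0.57 × 0.42 × 0.95 = 0.0052309
The unnormalized weights sum to 0.12969.
P(advance-fee fraud | evidence) = 0.023249 / 0.12969 ≈ 0.179
P(phishing | evidence) = 0.00019584 / 0.12969 ≈ 0.002
P(newsletter | evidence) = 0.10101 / 0.12969 ≈ 0.779
P(job scam | evidence) = 0.0052309 / 0.12969 ≈ 0.040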